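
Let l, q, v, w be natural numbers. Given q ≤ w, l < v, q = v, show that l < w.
Because q = v and q ≤ w, v ≤ w. Since l < v, l < w.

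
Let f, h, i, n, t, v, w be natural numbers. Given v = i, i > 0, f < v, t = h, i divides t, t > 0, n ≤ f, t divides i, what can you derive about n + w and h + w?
n + w < h + w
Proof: i divides t and t > 0, therefore i ≤ t. t divides i and i > 0, therefore t ≤ i. i ≤ t, so i = t. v = i, so v = t. Since t = h, v = h. n ≤ f and f < v, so n < v. v = h, so n < h. Then n + w < h + w.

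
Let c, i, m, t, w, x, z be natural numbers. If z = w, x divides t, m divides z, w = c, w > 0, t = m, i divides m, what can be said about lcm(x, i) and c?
lcm(x, i) ≤ c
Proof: Since t = m and x divides t, x divides m. i divides m, so lcm(x, i) divides m. z = w and m divides z, so m divides w. lcm(x, i) divides m, so lcm(x, i) divides w. Because w > 0, lcm(x, i) ≤ w. w = c, so lcm(x, i) ≤ c.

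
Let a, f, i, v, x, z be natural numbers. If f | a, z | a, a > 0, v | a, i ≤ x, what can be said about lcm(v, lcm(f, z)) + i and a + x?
lcm(v, lcm(f, z)) + i ≤ a + x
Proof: Since f | a and z | a, lcm(f, z) | a. v | a, so lcm(v, lcm(f, z)) | a. a > 0, so lcm(v, lcm(f, z)) ≤ a. Since i ≤ x, lcm(v, lcm(f, z)) + i ≤ a + x.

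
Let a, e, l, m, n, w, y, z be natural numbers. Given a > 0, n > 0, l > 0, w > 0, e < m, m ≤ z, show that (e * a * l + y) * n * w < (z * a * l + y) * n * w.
Because e < m and m ≤ z, e < z. a > 0, so e * a < z * a. Because l > 0, e * a * l < z * a * l. Then e * a * l + y < z * a * l + y. Since n > 0, (e * a * l + y) * n < (z * a * l + y) * n. Since w > 0, (e * a * l + y) * n * w < (z * a * l + y) * n * w.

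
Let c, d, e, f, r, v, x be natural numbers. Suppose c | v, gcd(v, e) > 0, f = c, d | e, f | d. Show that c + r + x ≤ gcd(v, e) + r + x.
f | d and d | e, hence f | e. f = c, so c | e. c | v, so c | gcd(v, e). gcd(v, e) > 0, so c ≤ gcd(v, e). Then c + r ≤ gcd(v, e) + r. Then c + r + x ≤ gcd(v, e) + r + x.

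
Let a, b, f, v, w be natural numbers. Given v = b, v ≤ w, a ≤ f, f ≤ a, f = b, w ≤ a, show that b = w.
v = b and v ≤ w, so b ≤ w. a ≤ f and f ≤ a, so a = f. Since f = b, a = b. w ≤ a, so w ≤ b. Since b ≤ w, b = w.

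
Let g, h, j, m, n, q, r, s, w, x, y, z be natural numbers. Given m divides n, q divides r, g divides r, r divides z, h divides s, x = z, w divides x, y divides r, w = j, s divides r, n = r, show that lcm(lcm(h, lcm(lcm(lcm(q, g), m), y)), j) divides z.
h divides s and s divides r, thus h divides r. q divides r and g divides r, hence lcm(q, g) divides r. Because n = r and m divides n, m divides r. Since lcm(q, g) divides r, lcm(lcm(q, g), m) divides r. y divides r, so lcm(lcm(lcm(q, g), m), y) divides r. Since h divides r, lcm(h, lcm(lcm(lcm(q, g), m), y)) divides r. Since r divides z, lcm(h, lcm(lcm(lcm(q, g), m), y)) divides z. w = j and w divides x, therefore j divides x. From x = z, j divides z. lcm(h, lcm(lcm(lcm(q, g), m), y)) divides z, so lcm(lcm(h, lcm(lcm(lcm(q, g), m), y)), j) divides z.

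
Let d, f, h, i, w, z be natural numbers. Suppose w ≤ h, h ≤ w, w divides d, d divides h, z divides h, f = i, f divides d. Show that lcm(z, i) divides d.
w ≤ h and h ≤ w, therefore w = h. w divides d, so h divides d. d divides h, so h = d. z divides h, so z divides d. f = i and f divides d, hence i divides d. Since z divides d, lcm(z, i) divides d.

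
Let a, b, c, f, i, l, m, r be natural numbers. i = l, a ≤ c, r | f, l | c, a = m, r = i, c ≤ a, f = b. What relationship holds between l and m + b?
l | m + b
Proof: c ≤ a and a ≤ c, so c = a. From a = m, c = m. l | c, so l | m. r = i and i = l, therefore r = l. Since r | f, l | f. Since f = b, l | b. l | m, so l | m + b.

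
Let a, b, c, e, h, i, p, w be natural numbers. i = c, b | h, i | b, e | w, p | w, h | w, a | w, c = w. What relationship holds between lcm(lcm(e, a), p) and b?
lcm(lcm(e, a), p) | b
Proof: From i = c and c = w, i = w. i | b, so w | b. b | h and h | w, therefore b | w. Since w | b, w = b. e | w and a | w, thus lcm(e, a) | w. Since p | w, lcm(lcm(e, a), p) | w. Since w = b, lcm(lcm(e, a), p) | b.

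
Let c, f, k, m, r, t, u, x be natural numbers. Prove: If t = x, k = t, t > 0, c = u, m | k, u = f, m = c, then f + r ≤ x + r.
m = c and c = u, hence m = u. k = t and m | k, therefore m | t. m = u, so u | t. t > 0, so u ≤ t. Since u = f, f ≤ t. Since t = x, f ≤ x. Then f + r ≤ x + r.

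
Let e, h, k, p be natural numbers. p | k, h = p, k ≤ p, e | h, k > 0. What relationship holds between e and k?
e | k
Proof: Because p | k and k > 0, p ≤ k. k ≤ p, so p = k. From h = p and e | h, e | p. p = k, so e | k.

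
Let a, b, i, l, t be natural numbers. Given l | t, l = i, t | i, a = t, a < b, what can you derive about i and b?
i < b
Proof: l = i and l | t, hence i | t. t | i, so t = i. Because a = t, a = i. a < b, so i < b.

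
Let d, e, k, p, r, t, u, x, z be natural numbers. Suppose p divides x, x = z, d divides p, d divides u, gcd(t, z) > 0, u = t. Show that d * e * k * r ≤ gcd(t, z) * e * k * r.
Since u = t and d divides u, d divides t. From x = z and p divides x, p divides z. d divides p, so d divides z. Because d divides t, d divides gcd(t, z). Since gcd(t, z) > 0, d ≤ gcd(t, z). By multiplying by a non-negative, d * e ≤ gcd(t, z) * e. By multiplying by a non-negative, d * e * k ≤ gcd(t, z) * e * k. By multiplying by a non-negative, d * e * k * r ≤ gcd(t, z) * e * k * r.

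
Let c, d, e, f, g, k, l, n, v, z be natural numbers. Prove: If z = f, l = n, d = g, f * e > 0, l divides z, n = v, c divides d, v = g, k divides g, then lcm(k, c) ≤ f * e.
Because d = g and c divides d, c divides g. k divides g, so lcm(k, c) divides g. l = n and n = v, thus l = v. From v = g, l = g. From z = f and l divides z, l divides f. l = g, so g divides f. Since lcm(k, c) divides g, lcm(k, c) divides f. Then lcm(k, c) divides f * e. f * e > 0, so lcm(k, c) ≤ f * e.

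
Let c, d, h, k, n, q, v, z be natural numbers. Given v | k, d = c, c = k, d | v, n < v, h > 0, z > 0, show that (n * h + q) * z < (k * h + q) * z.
d = c and c = k, thus d = k. d | v, so k | v. Since v | k, v = k. n < v, so n < k. h > 0, so n * h < k * h. Then n * h + q < k * h + q. z > 0, so (n * h + q) * z < (k * h + q) * z.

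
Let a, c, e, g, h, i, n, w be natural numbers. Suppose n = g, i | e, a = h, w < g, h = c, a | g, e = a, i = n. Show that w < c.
i = n and i | e, thus n | e. Since e = a, n | a. Because n = g, g | a. a | g, so g = a. Since a = h, g = h. h = c, so g = c. From w < g, w < c.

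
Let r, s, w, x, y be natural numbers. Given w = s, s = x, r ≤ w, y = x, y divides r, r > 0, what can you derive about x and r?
x = r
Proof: w = s and s = x, so w = x. r ≤ w, so r ≤ x. y divides r and r > 0, so y ≤ r. Since y = x, x ≤ r. Since r ≤ x, r = x. Then x = r.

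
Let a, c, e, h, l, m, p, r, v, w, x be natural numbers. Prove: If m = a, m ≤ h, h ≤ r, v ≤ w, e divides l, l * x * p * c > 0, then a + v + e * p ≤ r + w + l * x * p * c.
m ≤ h and h ≤ r, so m ≤ r. Since m = a, a ≤ r. Since e divides l, e divides l * x. Then e * p divides l * x * p. Then e * p divides l * x * p * c. Since l * x * p * c > 0, e * p ≤ l * x * p * c. Because v ≤ w, v + e * p ≤ w + l * x * p * c. From a ≤ r, a + v + e * p ≤ r + w + l * x * p * c.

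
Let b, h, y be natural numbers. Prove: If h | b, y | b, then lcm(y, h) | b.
Because y | b and h | b, because lcm divides any common multiple, lcm(y, h) | b.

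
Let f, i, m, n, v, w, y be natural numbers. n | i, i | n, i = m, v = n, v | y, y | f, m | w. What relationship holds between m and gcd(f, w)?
m | gcd(f, w)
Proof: n | i and i | n, thus n = i. i = m, so n = m. v = n and v | y, thus n | y. n = m, so m | y. y | f, so m | f. Since m | w, m | gcd(f, w).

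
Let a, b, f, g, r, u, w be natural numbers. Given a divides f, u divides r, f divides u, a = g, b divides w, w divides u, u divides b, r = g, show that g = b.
a divides f and f divides u, thus a divides u. From a = g, g divides u. r = g and u divides r, hence u divides g. g divides u, so g = u. b divides w and w divides u, hence b divides u. Since u divides b, u = b. Because g = u, g = b.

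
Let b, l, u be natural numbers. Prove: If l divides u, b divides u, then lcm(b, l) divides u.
Because b divides u and l divides u, because lcm divides any common multiple, lcm(b, l) divides u.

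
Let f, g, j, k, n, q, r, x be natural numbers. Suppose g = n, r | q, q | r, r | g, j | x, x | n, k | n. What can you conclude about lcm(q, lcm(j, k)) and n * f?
lcm(q, lcm(j, k)) | n * f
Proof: From r | q and q | r, r = q. Since r | g, q | g. Since g = n, q | n. Since j | x and x | n, j | n. k | n, so lcm(j, k) | n. Since q | n, lcm(q, lcm(j, k)) | n. Then lcm(q, lcm(j, k)) | n * f.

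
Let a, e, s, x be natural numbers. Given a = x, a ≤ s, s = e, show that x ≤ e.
s = e and a ≤ s, therefore a ≤ e. From a = x, x ≤ e.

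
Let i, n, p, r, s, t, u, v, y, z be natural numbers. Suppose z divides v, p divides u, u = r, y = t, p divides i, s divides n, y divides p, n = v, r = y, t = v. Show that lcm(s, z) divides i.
Because n = v and s divides n, s divides v. Since z divides v, lcm(s, z) divides v. Because y = t and t = v, y = v. Because u = r and p divides u, p divides r. Since r = y, p divides y. Because y divides p, p = y. p divides i, so y divides i. From y = v, v divides i. lcm(s, z) divides v, so lcm(s, z) divides i.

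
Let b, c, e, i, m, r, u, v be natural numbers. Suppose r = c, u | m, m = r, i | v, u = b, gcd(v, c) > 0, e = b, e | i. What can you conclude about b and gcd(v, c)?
b ≤ gcd(v, c)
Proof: e | i and i | v, so e | v. Since e = b, b | v. Since u = b and u | m, b | m. Since m = r, b | r. r = c, so b | c. From b | v, b | gcd(v, c). Since gcd(v, c) > 0, b ≤ gcd(v, c).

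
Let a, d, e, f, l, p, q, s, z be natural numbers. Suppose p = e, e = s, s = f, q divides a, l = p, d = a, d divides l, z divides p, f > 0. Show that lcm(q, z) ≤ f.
From p = e and e = s, p = s. s = f, so p = f. From d = a and d divides l, a divides l. l = p, so a divides p. q divides a, so q divides p. Since z divides p, lcm(q, z) divides p. p = f, so lcm(q, z) divides f. Since f > 0, lcm(q, z) ≤ f.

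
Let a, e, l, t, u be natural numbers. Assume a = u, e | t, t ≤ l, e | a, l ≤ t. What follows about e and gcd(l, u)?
e | gcd(l, u)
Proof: Since t ≤ l and l ≤ t, t = l. Since e | t, e | l. From a = u and e | a, e | u. e | l, so e | gcd(l, u).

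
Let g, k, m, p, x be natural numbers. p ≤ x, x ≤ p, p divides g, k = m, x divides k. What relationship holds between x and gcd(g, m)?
x divides gcd(g, m)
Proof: From p ≤ x and x ≤ p, p = x. p divides g, so x divides g. k = m and x divides k, hence x divides m. x divides g, so x divides gcd(g, m).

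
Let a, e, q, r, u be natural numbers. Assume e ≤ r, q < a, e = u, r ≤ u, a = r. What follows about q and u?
q < u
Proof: Because e = u and e ≤ r, u ≤ r. Since r ≤ u, r = u. a = r, so a = u. Since q < a, q < u.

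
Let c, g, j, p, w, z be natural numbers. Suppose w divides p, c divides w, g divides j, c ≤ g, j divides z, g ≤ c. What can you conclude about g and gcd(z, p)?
g divides gcd(z, p)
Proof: From g divides j and j divides z, g divides z. c ≤ g and g ≤ c, so c = g. Since c divides w and w divides p, c divides p. c = g, so g divides p. Because g divides z, g divides gcd(z, p).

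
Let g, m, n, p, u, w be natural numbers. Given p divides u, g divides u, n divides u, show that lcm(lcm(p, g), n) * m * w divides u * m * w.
Since p divides u and g divides u, lcm(p, g) divides u. n divides u, so lcm(lcm(p, g), n) divides u. Then lcm(lcm(p, g), n) * m divides u * m. Then lcm(lcm(p, g), n) * m * w divides u * m * w.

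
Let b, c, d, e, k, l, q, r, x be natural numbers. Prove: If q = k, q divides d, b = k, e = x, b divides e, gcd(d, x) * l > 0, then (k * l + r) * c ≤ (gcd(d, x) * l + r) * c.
Because q = k and q divides d, k divides d. e = x and b divides e, so b divides x. Since b = k, k divides x. k divides d, so k divides gcd(d, x). Then k * l divides gcd(d, x) * l. Since gcd(d, x) * l > 0, k * l ≤ gcd(d, x) * l. Then k * l + r ≤ gcd(d, x) * l + r. By multiplying by a non-negative, (k * l + r) * c ≤ (gcd(d, x) * l + r) * c.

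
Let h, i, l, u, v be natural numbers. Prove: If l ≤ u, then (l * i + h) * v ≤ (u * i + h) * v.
l ≤ u. By multiplying by a non-negative, l * i ≤ u * i. Then l * i + h ≤ u * i + h. By multiplying by a non-negative, (l * i + h) * v ≤ (u * i + h) * v.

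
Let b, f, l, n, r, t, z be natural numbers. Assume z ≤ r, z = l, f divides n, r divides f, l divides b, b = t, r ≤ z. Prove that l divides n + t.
r ≤ z and z ≤ r, so r = z. z = l, so r = l. Since r divides f and f divides n, r divides n. r = l, so l divides n. Because b = t and l divides b, l divides t. l divides n, so l divides n + t.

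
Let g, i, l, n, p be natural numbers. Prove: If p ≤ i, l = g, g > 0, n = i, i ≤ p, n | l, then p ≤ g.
Since i ≤ p and p ≤ i, i = p. n = i, so n = p. l = g and n | l, so n | g. Because n = p, p | g. g > 0, so p ≤ g.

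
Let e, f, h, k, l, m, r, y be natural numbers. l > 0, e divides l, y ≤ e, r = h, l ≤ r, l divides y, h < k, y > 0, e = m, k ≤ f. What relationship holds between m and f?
m < f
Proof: From l divides y and y > 0, l ≤ y. Since y ≤ e, l ≤ e. Since e divides l and l > 0, e ≤ l. l ≤ e, so l = e. r = h and l ≤ r, therefore l ≤ h. l = e, so e ≤ h. Since h < k and k ≤ f, h < f. Since e ≤ h, e < f. e = m, so m < f.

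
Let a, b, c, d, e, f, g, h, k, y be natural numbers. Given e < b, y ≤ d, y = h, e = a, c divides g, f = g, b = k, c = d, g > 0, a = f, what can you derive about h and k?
h < k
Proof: From y = h and y ≤ d, h ≤ d. Because c divides g and g > 0, c ≤ g. e = a and a = f, hence e = f. f = g, so e = g. e < b, so g < b. Since b = k, g < k. Because c ≤ g, c < k. Since c = d, d < k. Since h ≤ d, h < k.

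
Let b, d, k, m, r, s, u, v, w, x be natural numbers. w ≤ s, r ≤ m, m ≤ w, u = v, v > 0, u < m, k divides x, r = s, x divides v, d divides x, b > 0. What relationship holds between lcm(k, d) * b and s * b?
lcm(k, d) * b < s * b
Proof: k divides x and d divides x, hence lcm(k, d) divides x. Because x divides v, lcm(k, d) divides v. v > 0, so lcm(k, d) ≤ v. m ≤ w and w ≤ s, hence m ≤ s. r = s and r ≤ m, therefore s ≤ m. Since m ≤ s, m = s. u = v and u < m, thus v < m. Since m = s, v < s. lcm(k, d) ≤ v, so lcm(k, d) < s. Since b > 0, by multiplying by a positive, lcm(k, d) * b < s * b.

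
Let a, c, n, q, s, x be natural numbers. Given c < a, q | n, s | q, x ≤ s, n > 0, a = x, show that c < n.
Because a = x and c < a, c < x. x ≤ s, so c < s. From s | q and q | n, s | n. Since n > 0, s ≤ n. c < s, so c < n.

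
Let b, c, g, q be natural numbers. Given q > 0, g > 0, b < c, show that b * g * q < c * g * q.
Because b < c and g > 0, b * g < c * g. From q > 0, b * g * q < c * g * q.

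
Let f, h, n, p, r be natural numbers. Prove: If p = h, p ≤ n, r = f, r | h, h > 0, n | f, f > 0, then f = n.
r = f and r | h, therefore f | h. h > 0, so f ≤ h. p = h and p ≤ n, so h ≤ n. f ≤ h, so f ≤ n. n | f and f > 0, therefore n ≤ f. f ≤ n, so f = n.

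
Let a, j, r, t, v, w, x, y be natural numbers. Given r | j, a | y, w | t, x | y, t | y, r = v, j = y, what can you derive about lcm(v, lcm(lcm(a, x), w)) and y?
lcm(v, lcm(lcm(a, x), w)) | y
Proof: r = v and r | j, so v | j. j = y, so v | y. a | y and x | y, thus lcm(a, x) | y. From w | t and t | y, w | y. lcm(a, x) | y, so lcm(lcm(a, x), w) | y. Since v | y, lcm(v, lcm(lcm(a, x), w)) | y.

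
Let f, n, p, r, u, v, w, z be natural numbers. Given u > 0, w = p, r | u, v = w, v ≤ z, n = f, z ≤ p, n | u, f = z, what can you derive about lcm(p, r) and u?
lcm(p, r) ≤ u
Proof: v = w and w = p, thus v = p. Since v ≤ z, p ≤ z. From z ≤ p, z = p. n = f and f = z, thus n = z. n | u, so z | u. Since z = p, p | u. r | u, so lcm(p, r) | u. u > 0, so lcm(p, r) ≤ u.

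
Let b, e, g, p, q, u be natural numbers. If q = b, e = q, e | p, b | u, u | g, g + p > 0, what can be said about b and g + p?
b ≤ g + p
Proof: Because b | u and u | g, b | g. e = q and q = b, so e = b. e | p, so b | p. b | g, so b | g + p. Since g + p > 0, b ≤ g + p.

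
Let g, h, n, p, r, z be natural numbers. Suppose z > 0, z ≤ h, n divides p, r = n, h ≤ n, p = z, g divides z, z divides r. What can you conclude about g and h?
g ≤ h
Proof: p = z and n divides p, so n divides z. r = n and z divides r, thus z divides n. Since n divides z, n = z. Since h ≤ n, h ≤ z. Since z ≤ h, z = h. From g divides z and z > 0, g ≤ z. Because z = h, g ≤ h.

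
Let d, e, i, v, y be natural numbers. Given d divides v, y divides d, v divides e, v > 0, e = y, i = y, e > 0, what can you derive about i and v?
i = v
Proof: Since y divides d and d divides v, y divides v. Because v > 0, y ≤ v. Because v divides e and e > 0, v ≤ e. e = y, so v ≤ y. y ≤ v, so y = v. Since i = y, i = v.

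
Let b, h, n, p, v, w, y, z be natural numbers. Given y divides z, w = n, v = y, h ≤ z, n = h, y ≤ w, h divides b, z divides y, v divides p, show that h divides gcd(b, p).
From w = n and n = h, w = h. Since y ≤ w, y ≤ h. z divides y and y divides z, hence z = y. Since h ≤ z, h ≤ y. y ≤ h, so y = h. Since v = y, v = h. v divides p, so h divides p. Since h divides b, h divides gcd(b, p).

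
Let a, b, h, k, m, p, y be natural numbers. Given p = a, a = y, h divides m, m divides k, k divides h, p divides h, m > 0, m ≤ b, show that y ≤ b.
From p = a and a = y, p = y. m divides k and k divides h, thus m divides h. Because h divides m, h = m. p divides h, so p divides m. Since p = y, y divides m. m > 0, so y ≤ m. m ≤ b, so y ≤ b.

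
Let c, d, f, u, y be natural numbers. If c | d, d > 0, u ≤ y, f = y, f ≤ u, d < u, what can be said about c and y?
c < y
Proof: Because c | d and d > 0, c ≤ d. Because f = y and f ≤ u, y ≤ u. u ≤ y, so u = y. d < u, so d < y. c ≤ d, so c < y.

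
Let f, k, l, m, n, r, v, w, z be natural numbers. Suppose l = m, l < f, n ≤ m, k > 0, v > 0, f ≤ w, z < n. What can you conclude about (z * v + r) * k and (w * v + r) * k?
(z * v + r) * k < (w * v + r) * k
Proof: l = m and l < f, hence m < f. Since n ≤ m, n < f. Since f ≤ w, n < w. z < n, so z < w. v > 0, so z * v < w * v. Then z * v + r < w * v + r. Since k > 0, (z * v + r) * k < (w * v + r) * k.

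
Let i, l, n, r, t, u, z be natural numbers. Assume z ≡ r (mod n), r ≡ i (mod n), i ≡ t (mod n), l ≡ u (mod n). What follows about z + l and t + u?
z + l ≡ t + u (mod n)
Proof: Because z ≡ r (mod n) and r ≡ i (mod n), z ≡ i (mod n). Since i ≡ t (mod n), z ≡ t (mod n). From l ≡ u (mod n), by adding congruences, z + l ≡ t + u (mod n).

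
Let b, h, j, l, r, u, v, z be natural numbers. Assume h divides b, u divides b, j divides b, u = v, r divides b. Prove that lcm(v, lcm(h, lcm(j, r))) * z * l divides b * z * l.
Since u = v and u divides b, v divides b. j divides b and r divides b, thus lcm(j, r) divides b. h divides b, so lcm(h, lcm(j, r)) divides b. Because v divides b, lcm(v, lcm(h, lcm(j, r))) divides b. Then lcm(v, lcm(h, lcm(j, r))) * z divides b * z. Then lcm(v, lcm(h, lcm(j, r))) * z * l divides b * z * l.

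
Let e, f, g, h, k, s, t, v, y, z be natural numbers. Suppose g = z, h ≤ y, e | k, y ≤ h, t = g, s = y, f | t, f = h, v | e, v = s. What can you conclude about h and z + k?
h | z + k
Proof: t = g and g = z, so t = z. f | t, so f | z. Because f = h, h | z. y ≤ h and h ≤ y, so y = h. s = y, so s = h. v = s and v | e, therefore s | e. Since e | k, s | k. Because s = h, h | k. Since h | z, h | z + k.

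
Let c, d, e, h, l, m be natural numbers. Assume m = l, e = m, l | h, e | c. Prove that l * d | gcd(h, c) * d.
Because e = m and m = l, e = l. From e | c, l | c. Because l | h, l | gcd(h, c). Then l * d | gcd(h, c) * d.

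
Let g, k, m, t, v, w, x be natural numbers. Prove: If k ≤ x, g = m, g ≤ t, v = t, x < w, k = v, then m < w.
g = m and g ≤ t, thus m ≤ t. Since k = v and k ≤ x, v ≤ x. x < w, so v < w. v = t, so t < w. Since m ≤ t, m < w.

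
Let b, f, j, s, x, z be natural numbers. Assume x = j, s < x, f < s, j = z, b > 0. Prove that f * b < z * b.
x = j and j = z, thus x = z. Since s < x, s < z. f < s, so f < z. Using b > 0, by multiplying by a positive, f * b < z * b.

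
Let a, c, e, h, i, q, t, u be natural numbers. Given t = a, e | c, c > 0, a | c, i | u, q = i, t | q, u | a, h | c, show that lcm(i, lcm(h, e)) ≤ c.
From q = i and t | q, t | i. Since t = a, a | i. i | u and u | a, therefore i | a. a | i, so a = i. a | c, so i | c. h | c and e | c, thus lcm(h, e) | c. Since i | c, lcm(i, lcm(h, e)) | c. c > 0, so lcm(i, lcm(h, e)) ≤ c.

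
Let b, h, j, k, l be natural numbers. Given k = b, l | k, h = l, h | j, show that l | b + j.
From k = b and l | k, l | b. h = l and h | j, so l | j. l | b, so l | b + j.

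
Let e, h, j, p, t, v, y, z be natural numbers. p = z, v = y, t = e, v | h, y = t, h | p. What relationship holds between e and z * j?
e | z * j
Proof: y = t and t = e, therefore y = e. v = y and v | h, hence y | h. Since y = e, e | h. From p = z and h | p, h | z. e | h, so e | z. Then e | z * j.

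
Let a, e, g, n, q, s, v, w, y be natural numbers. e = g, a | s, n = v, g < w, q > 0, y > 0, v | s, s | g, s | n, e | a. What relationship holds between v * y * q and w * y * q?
v * y * q < w * y * q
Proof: From e = g and e | a, g | a. a | s, so g | s. s | g, so g = s. n = v and s | n, therefore s | v. Because v | s, s = v. g = s, so g = v. g < w, so v < w. Since y > 0, v * y < w * y. Since q > 0, v * y * q < w * y * q.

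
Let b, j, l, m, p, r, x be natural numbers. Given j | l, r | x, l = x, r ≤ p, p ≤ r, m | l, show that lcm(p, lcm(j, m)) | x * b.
r ≤ p and p ≤ r, so r = p. r | x, so p | x. j | l and m | l, thus lcm(j, m) | l. Because l = x, lcm(j, m) | x. From p | x, lcm(p, lcm(j, m)) | x. Then lcm(p, lcm(j, m)) | x * b.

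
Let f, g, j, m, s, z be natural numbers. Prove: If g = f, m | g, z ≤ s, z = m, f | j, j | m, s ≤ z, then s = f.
Since s ≤ z and z ≤ s, s = z. z = m, so s = m. Since g = f and m | g, m | f. From f | j and j | m, f | m. Since m | f, m = f. Since s = m, s = f.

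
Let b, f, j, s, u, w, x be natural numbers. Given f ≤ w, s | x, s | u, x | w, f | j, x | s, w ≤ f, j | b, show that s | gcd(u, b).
x | s and s | x, hence x = s. w ≤ f and f ≤ w, so w = f. x | w, so x | f. Since f | j, x | j. Since j | b, x | b. Since x = s, s | b. s | u, so s | gcd(u, b).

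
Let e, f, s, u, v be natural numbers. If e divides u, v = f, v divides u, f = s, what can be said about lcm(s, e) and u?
lcm(s, e) divides u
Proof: v = f and f = s, thus v = s. Since v divides u, s divides u. Since e divides u, lcm(s, e) divides u.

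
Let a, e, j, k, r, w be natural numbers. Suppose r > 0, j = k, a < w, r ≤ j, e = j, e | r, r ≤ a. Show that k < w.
From e = j and e | r, j | r. Since r > 0, j ≤ r. r ≤ j, so r = j. j = k, so r = k. r ≤ a and a < w, hence r < w. r = k, so k < w.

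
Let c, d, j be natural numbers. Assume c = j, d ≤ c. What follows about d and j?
d ≤ j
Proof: c = j and d ≤ c. By substitution, d ≤ j.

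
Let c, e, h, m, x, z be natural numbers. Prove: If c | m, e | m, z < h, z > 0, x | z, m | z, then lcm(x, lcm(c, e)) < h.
Because c | m and e | m, lcm(c, e) | m. From m | z, lcm(c, e) | z. Since x | z, lcm(x, lcm(c, e)) | z. z > 0, so lcm(x, lcm(c, e)) ≤ z. Since z < h, lcm(x, lcm(c, e)) < h.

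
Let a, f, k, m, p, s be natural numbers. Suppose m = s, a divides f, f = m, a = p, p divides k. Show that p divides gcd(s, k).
Because f = m and m = s, f = s. Since a = p and a divides f, p divides f. Since f = s, p divides s. p divides k, so p divides gcd(s, k).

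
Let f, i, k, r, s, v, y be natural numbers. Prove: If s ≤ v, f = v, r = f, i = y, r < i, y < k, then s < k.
i = y and r < i, therefore r < y. From r = f, f < y. Since f = v, v < y. s ≤ v, so s < y. Since y < k, s < k.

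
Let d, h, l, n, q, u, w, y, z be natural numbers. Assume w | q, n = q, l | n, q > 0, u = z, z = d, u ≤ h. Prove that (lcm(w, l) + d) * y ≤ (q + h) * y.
Since n = q and l | n, l | q. w | q, so lcm(w, l) | q. Since q > 0, lcm(w, l) ≤ q. u = z and z = d, hence u = d. From u ≤ h, d ≤ h. lcm(w, l) ≤ q, so lcm(w, l) + d ≤ q + h. Then (lcm(w, l) + d) * y ≤ (q + h) * y.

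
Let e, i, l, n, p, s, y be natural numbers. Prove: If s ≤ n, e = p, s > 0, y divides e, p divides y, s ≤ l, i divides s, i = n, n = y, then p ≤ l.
e = p and y divides e, therefore y divides p. Since p divides y, y = p. i = n and i divides s, hence n divides s. From s > 0, n ≤ s. Since s ≤ n, s = n. n = y, so s = y. s ≤ l, so y ≤ l. y = p, so p ≤ l.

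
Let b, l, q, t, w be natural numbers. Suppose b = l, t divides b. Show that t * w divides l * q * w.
From b = l and t divides b, t divides l. Then t divides l * q. Then t * w divides l * q * w.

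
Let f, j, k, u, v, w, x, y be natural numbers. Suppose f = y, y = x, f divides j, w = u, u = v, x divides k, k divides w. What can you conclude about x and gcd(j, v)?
x divides gcd(j, v)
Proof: Since f = y and y = x, f = x. Since f divides j, x divides j. w = u and u = v, hence w = v. From x divides k and k divides w, x divides w. Since w = v, x divides v. x divides j, so x divides gcd(j, v).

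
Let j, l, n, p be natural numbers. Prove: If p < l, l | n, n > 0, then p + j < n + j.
l | n and n > 0, so l ≤ n. p < l, so p < n. Then p + j < n + j.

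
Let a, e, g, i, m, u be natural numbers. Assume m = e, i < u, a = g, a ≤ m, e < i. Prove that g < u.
Because m = e and a ≤ m, a ≤ e. From e < i and i < u, e < u. a ≤ e, so a < u. Since a = g, g < u.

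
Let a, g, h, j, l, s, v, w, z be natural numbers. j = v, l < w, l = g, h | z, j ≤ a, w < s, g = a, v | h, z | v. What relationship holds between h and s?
h < s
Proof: h | z and z | v, therefore h | v. v | h, so v = h. Since j = v and j ≤ a, v ≤ a. l = g and g = a, so l = a. From l < w and w < s, l < s. Since l = a, a < s. v ≤ a, so v < s. v = h, so h < s.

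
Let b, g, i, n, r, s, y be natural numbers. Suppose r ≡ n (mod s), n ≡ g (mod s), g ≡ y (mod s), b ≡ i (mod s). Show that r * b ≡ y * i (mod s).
r ≡ n (mod s) and n ≡ g (mod s), hence r ≡ g (mod s). Because g ≡ y (mod s), r ≡ y (mod s). b ≡ i (mod s), so r * b ≡ y * i (mod s).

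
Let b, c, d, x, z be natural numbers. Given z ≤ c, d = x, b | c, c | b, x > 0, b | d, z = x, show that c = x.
z = x and z ≤ c, so x ≤ c. b | c and c | b, therefore b = c. d = x and b | d, so b | x. b = c, so c | x. Since x > 0, c ≤ x. x ≤ c, so x = c. Then c = x.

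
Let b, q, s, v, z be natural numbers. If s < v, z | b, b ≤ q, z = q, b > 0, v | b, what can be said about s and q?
s < q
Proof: Since z = q and z | b, q | b. Since b > 0, q ≤ b. Because b ≤ q, b = q. v | b and b > 0, so v ≤ b. From s < v, s < b. Since b = q, s < q.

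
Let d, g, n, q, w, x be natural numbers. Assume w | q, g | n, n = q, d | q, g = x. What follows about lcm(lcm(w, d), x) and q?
lcm(lcm(w, d), x) | q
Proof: w | q and d | q, thus lcm(w, d) | q. From n = q and g | n, g | q. g = x, so x | q. lcm(w, d) | q, so lcm(lcm(w, d), x) | q.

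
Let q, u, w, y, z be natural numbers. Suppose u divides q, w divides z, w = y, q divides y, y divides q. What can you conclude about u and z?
u divides z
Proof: From y divides q and q divides y, y = q. w = y and w divides z, so y divides z. Since y = q, q divides z. Since u divides q, u divides z.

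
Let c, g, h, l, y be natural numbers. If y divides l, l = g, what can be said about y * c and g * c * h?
y * c divides g * c * h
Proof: l = g and y divides l, hence y divides g. Then y * c divides g * c. Then y * c divides g * c * h.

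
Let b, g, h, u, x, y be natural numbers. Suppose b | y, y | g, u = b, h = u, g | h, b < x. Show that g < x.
From b | y and y | g, b | g. h = u and g | h, therefore g | u. Since u = b, g | b. b | g, so b = g. b < x, so g < x.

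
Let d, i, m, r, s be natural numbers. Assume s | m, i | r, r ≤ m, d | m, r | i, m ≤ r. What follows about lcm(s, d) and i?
lcm(s, d) | i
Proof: m ≤ r and r ≤ m, therefore m = r. From r | i and i | r, r = i. Since m = r, m = i. s | m and d | m, therefore lcm(s, d) | m. m = i, so lcm(s, d) | i.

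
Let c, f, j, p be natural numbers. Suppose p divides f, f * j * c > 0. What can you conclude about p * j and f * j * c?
p * j ≤ f * j * c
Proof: p divides f, thus p * j divides f * j. Then p * j divides f * j * c. f * j * c > 0, so p * j ≤ f * j * c.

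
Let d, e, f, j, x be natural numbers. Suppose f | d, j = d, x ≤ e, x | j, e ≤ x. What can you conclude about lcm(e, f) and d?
lcm(e, f) | d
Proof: x ≤ e and e ≤ x, therefore x = e. Since x | j, e | j. Because j = d, e | d. From f | d, lcm(e, f) | d.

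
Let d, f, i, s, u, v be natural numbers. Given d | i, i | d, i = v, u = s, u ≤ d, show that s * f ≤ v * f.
d | i and i | d, thus d = i. Since i = v, d = v. From u = s and u ≤ d, s ≤ d. d = v, so s ≤ v. Then s * f ≤ v * f.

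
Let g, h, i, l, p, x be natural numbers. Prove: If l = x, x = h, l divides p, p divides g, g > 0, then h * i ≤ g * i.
Since l = x and x = h, l = h. l divides p and p divides g, therefore l divides g. l = h, so h divides g. Because g > 0, h ≤ g. By multiplying by a non-negative, h * i ≤ g * i.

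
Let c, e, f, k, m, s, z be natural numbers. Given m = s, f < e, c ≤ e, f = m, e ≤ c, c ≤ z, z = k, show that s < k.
Because e ≤ c and c ≤ e, e = c. Because f = m and f < e, m < e. Because e = c, m < c. Because z = k and c ≤ z, c ≤ k. Since m < c, m < k. m = s, so s < k.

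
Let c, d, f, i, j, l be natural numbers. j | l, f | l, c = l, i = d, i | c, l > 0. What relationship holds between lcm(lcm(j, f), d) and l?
lcm(lcm(j, f), d) ≤ l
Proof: j | l and f | l, so lcm(j, f) | l. From i = d and i | c, d | c. c = l, so d | l. Because lcm(j, f) | l, lcm(lcm(j, f), d) | l. l > 0, so lcm(lcm(j, f), d) ≤ l.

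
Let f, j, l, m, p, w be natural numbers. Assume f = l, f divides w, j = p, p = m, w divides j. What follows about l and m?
l divides m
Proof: f = l and f divides w, thus l divides w. Because j = p and p = m, j = m. Since w divides j, w divides m. Since l divides w, l divides m.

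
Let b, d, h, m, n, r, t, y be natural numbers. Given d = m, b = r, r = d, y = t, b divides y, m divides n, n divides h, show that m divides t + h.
Because b = r and r = d, b = d. From y = t and b divides y, b divides t. b = d, so d divides t. Since d = m, m divides t. m divides n and n divides h, hence m divides h. Since m divides t, m divides t + h.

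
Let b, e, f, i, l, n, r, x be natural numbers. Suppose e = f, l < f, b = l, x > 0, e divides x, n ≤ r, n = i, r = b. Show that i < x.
Since r = b and b = l, r = l. n = i and n ≤ r, hence i ≤ r. Because r = l, i ≤ l. e = f and e divides x, so f divides x. x > 0, so f ≤ x. Since l < f, l < x. i ≤ l, so i < x.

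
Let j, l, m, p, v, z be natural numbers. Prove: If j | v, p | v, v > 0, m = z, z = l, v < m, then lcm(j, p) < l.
Since j | v and p | v, lcm(j, p) | v. v > 0, so lcm(j, p) ≤ v. m = z and z = l, so m = l. Since v < m, v < l. lcm(j, p) ≤ v, so lcm(j, p) < l.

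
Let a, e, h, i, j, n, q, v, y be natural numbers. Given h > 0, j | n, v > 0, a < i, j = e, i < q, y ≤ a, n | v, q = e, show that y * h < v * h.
y ≤ a and a < i, so y < i. q = e and i < q, therefore i < e. j | n and n | v, so j | v. Since j = e, e | v. v > 0, so e ≤ v. Since i < e, i < v. y < i, so y < v. Since h > 0, y * h < v * h.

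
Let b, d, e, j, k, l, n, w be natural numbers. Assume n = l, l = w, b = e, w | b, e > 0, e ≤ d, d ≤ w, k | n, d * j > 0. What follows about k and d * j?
k ≤ d * j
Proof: n = l and l = w, hence n = w. b = e and w | b, thus w | e. e > 0, so w ≤ e. e ≤ d, so w ≤ d. d ≤ w, so w = d. From n = w, n = d. Since k | n, k | d. Then k | d * j. From d * j > 0, k ≤ d * j.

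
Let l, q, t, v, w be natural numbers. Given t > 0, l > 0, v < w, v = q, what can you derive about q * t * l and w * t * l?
q * t * l < w * t * l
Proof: Since v = q and v < w, q < w. Since t > 0, q * t < w * t. Since l > 0, q * t * l < w * t * l.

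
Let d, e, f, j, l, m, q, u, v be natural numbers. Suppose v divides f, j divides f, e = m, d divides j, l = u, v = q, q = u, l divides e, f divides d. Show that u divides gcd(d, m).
From v = q and q = u, v = u. d divides j and j divides f, so d divides f. f divides d, so f = d. v divides f, so v divides d. Because v = u, u divides d. From e = m and l divides e, l divides m. l = u, so u divides m. u divides d, so u divides gcd(d, m).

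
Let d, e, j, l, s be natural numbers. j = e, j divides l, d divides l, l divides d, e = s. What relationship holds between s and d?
s divides d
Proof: From j = e and e = s, j = s. l divides d and d divides l, hence l = d. j divides l, so j divides d. j = s, so s divides d.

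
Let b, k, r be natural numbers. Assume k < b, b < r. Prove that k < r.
k < b and b < r. By transitivity, k < r.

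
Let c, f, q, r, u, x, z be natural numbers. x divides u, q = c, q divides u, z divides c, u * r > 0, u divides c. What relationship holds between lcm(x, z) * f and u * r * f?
lcm(x, z) * f ≤ u * r * f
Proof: Since q = c and q divides u, c divides u. Since u divides c, c = u. z divides c, so z divides u. Since x divides u, lcm(x, z) divides u. Then lcm(x, z) divides u * r. Since u * r > 0, lcm(x, z) ≤ u * r. By multiplying by a non-negative, lcm(x, z) * f ≤ u * r * f.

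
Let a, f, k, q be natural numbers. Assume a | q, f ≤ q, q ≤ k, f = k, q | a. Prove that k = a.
f = k and f ≤ q, thus k ≤ q. q ≤ k, so k = q. From q | a and a | q, q = a. Because k = q, k = a.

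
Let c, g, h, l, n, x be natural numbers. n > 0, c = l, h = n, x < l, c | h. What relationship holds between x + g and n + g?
x + g < n + g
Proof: Since h = n and c | h, c | n. Since c = l, l | n. n > 0, so l ≤ n. x < l, so x < n. Then x + g < n + g.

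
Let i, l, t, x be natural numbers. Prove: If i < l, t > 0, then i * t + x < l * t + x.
i < l and t > 0. By multiplying by a positive, i * t < l * t. Then i * t + x < l * t + x.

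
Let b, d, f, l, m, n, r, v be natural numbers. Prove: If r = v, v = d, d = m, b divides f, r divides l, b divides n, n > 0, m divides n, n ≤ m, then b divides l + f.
m divides n and n > 0, thus m ≤ n. Since n ≤ m, n = m. Since b divides n, b divides m. v = d and d = m, therefore v = m. r = v and r divides l, therefore v divides l. Since v = m, m divides l. Since b divides m, b divides l. b divides f, so b divides l + f.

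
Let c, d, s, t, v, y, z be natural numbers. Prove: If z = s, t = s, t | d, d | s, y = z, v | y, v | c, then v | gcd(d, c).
Since t = s and t | d, s | d. Since d | s, s = d. From z = s, z = d. y = z and v | y, hence v | z. Since z = d, v | d. Since v | c, v | gcd(d, c).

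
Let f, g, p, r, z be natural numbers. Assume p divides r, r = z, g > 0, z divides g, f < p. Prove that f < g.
r = z and p divides r, hence p divides z. z divides g, so p divides g. Because g > 0, p ≤ g. Since f < p, f < g.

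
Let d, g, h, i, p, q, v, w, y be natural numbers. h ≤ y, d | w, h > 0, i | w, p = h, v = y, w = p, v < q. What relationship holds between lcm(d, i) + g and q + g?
lcm(d, i) + g < q + g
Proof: w = p and p = h, thus w = h. d | w and i | w, thus lcm(d, i) | w. Since w = h, lcm(d, i) | h. Because h > 0, lcm(d, i) ≤ h. Since h ≤ y, lcm(d, i) ≤ y. Since v = y and v < q, y < q. From lcm(d, i) ≤ y, lcm(d, i) < q. Then lcm(d, i) + g < q + g.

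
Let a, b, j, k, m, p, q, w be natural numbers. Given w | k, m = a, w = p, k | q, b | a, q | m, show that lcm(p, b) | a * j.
w | k and k | q, hence w | q. Since q | m, w | m. Since m = a, w | a. Since w = p, p | a. b | a, so lcm(p, b) | a. Then lcm(p, b) | a * j.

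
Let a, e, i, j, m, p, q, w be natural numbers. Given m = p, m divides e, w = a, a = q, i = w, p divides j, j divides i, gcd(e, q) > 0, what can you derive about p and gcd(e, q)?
p ≤ gcd(e, q)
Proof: From m = p and m divides e, p divides e. w = a and a = q, so w = q. p divides j and j divides i, so p divides i. i = w, so p divides w. Because w = q, p divides q. Since p divides e, p divides gcd(e, q). gcd(e, q) > 0, so p ≤ gcd(e, q).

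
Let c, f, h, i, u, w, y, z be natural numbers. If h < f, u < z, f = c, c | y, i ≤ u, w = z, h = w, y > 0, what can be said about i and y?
i < y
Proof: i ≤ u and u < z, so i < z. h = w and w = z, so h = z. Because f = c and h < f, h < c. c | y and y > 0, thus c ≤ y. Since h < c, h < y. h = z, so z < y. i < z, so i < y.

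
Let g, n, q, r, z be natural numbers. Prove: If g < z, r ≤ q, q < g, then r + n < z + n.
q < g and g < z, so q < z. r ≤ q, so r < z. Then r + n < z + n.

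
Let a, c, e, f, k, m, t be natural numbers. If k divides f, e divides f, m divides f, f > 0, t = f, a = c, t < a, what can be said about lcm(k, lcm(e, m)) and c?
lcm(k, lcm(e, m)) < c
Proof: e divides f and m divides f, hence lcm(e, m) divides f. k divides f, so lcm(k, lcm(e, m)) divides f. f > 0, so lcm(k, lcm(e, m)) ≤ f. Since a = c and t < a, t < c. t = f, so f < c. Since lcm(k, lcm(e, m)) ≤ f, lcm(k, lcm(e, m)) < c.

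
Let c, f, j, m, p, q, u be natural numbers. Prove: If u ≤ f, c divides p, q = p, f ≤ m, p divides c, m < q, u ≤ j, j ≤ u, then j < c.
p divides c and c divides p, hence p = c. u ≤ j and j ≤ u, thus u = j. From u ≤ f and f ≤ m, u ≤ m. Because m < q, u < q. Since q = p, u < p. u = j, so j < p. p = c, so j < c.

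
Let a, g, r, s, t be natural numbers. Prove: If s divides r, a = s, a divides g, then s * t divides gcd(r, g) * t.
From a = s and a divides g, s divides g. Since s divides r, s divides gcd(r, g). Then s * t divides gcd(r, g) * t.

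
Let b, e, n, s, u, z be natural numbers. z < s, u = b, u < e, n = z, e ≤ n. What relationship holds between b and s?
b < s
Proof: u = b and u < e, thus b < e. Since e ≤ n, b < n. n = z, so b < z. z < s, so b < s.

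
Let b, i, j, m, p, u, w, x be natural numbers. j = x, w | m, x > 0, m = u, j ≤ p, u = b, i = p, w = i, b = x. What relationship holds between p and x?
p = x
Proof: w = i and i = p, thus w = p. u = b and b = x, thus u = x. Since m = u and w | m, w | u. u = x, so w | x. Since w = p, p | x. Since x > 0, p ≤ x. Because j = x and j ≤ p, x ≤ p. From p ≤ x, p = x.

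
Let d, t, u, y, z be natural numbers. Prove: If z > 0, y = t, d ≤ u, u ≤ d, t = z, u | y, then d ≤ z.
u ≤ d and d ≤ u, therefore u = d. y = t and t = z, thus y = z. u | y, so u | z. Since z > 0, u ≤ z. u = d, so d ≤ z.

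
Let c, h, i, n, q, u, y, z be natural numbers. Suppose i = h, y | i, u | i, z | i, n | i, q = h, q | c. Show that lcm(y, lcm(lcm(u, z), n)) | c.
u | i and z | i, so lcm(u, z) | i. n | i, so lcm(lcm(u, z), n) | i. Since y | i, lcm(y, lcm(lcm(u, z), n)) | i. i = h, so lcm(y, lcm(lcm(u, z), n)) | h. q = h and q | c, so h | c. Since lcm(y, lcm(lcm(u, z), n)) | h, lcm(y, lcm(lcm(u, z), n)) | c.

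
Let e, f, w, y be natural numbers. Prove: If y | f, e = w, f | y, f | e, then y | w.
f | y and y | f, thus f = y. e = w and f | e, therefore f | w. f = y, so y | w.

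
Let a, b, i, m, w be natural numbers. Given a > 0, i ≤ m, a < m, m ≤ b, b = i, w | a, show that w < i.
b = i and m ≤ b, therefore m ≤ i. i ≤ m, so m = i. Since w | a and a > 0, w ≤ a. Since a < m, w < m. m = i, so w < i.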